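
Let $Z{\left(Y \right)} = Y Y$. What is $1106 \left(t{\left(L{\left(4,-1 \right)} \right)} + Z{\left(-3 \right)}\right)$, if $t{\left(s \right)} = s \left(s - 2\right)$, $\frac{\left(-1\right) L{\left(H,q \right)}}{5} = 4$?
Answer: $496594$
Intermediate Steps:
$L{\left(H,q \right)} = -20$ ($L{\left(H,q \right)} = \left(-5\right) 4 = -20$)
$Z{\left(Y \right)} = Y^{2}$
$t{\left(s \right)} = s \left(-2 + s\right)$
$1106 \left(t{\left(L{\left(4,-1 \right)} \right)} + Z{\left(-3 \right)}\right) = 1106 \left(- 20 \left(-2 - 20\right) + \left(-3\right)^{2}\right) = 1106 \left(\left(-20\right) \left(-22\right) + 9\right) = 1106 \left(440 + 9\right) = 1106 \cdot 449 = 496594$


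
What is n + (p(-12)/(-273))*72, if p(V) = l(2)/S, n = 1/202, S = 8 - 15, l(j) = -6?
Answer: -28451/128674 ≈ -0.22111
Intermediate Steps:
S = -7
n = 1/202 ≈ 0.0049505
p(V) = 6/7 (p(V) = -6/(-7) = -6*(-⅐) = 6/7)
n + (p(-12)/(-273))*72 = 1/202 + ((6/7)/(-273))*72 = 1/202 + ((6/7)*(-1/273))*72 = 1/202 - 2/637*72 = 1/202 - 144/637 = -28451/128674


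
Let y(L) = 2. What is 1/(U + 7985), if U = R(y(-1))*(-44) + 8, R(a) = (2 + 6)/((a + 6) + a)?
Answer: 5/39789 ≈ 0.00012566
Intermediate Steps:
R(a) = 8/(6 + 2*a) (R(a) = 8/((6 + a) + a) = 8/(6 + 2*a))
U = -136/5 (U = (4/(3 + 2))*(-44) + 8 = (4/5)*(-44) + 8 = (4*(⅕))*(-44) + 8 = (⅘)*(-44) + 8 = -176/5 + 8 = -136/5 ≈ -27.200)
1/(U + 7985) = 1/(-136/5 + 7985) = 1/(39789/5) = 5/39789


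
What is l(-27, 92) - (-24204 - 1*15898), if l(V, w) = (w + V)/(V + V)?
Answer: 2165443/54 ≈ 40101.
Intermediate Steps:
l(V, w) = (V + w)/(2*V) (l(V, w) = (V + w)/((2*V)) = (V + w)*(1/(2*V)) = (V + w)/(2*V))
l(-27, 92) - (-24204 - 1*15898) = (½)*(-27 + 92)/(-27) - (-24204 - 1*15898) = (½)*(-1/27)*65 - (-24204 - 15898) = -65/54 - 1*(-40102) = -65/54 + 40102 = 2165443/54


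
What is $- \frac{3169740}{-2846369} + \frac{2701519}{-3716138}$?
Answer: $\frac{4089671329609}{10577500002922} \approx 0.38664$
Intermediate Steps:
$- \frac{3169740}{-2846369} + \frac{2701519}{-3716138} = \left(-3169740\right) \left(- \frac{1}{2846369}\right) + 2701519 \left(- \frac{1}{3716138}\right) = \frac{3169740}{2846369} - \frac{2701519}{3716138} = \frac{4089671329609}{10577500002922}$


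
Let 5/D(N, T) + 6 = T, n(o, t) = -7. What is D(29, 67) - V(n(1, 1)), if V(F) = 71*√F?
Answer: 5/61 - 71*I*√7 ≈ 0.081967 - 187.85*I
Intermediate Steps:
D(N, T) = 5/(-6 + T)
D(29, 67) - V(n(1, 1)) = 5/(-6 + 67) - 71*√(-7) = 5/61 - 71*I*√7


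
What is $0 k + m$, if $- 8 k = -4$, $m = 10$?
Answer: $10$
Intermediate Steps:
$k = \frac{1}{2}$ ($k = \left(- \frac{1}{8}\right) \left(-4\right) = \frac{1}{2} \approx 0.5$)
$0 k + m = 0 \cdot \frac{1}{2} + 10 = 0 + 10 = 10$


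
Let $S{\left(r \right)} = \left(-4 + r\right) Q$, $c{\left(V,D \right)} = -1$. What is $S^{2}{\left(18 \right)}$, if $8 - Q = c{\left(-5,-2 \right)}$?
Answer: $15876$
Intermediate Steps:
$Q = 9$ ($Q = 8 - -1 = 8 + 1 = 9$)
$S{\left(r \right)} = -36 + 9 r$ ($S{\left(r \right)} = \left(-4 + r\right) 9 = -36 + 9 r$)
$S^{2}{\left(18 \right)} = \left(-36 + 9 \cdot 18\right)^{2} = \left(-36 + 162\right)^{2} = 126^{2} = 15876$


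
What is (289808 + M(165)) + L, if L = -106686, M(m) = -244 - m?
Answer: 182713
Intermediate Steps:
(289808 + M(165)) + L = (289808 + (-244 - 1*165)) - 106686 = (289808 + (-244 - 165)) - 106686 = (289808 - 409) - 106686 = 289399 - 106686 = 182713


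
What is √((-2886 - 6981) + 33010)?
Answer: √23143 ≈ 152.13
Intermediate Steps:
√((-2886 - 6981) + 33010) = √(-9867 + 33010) = √23143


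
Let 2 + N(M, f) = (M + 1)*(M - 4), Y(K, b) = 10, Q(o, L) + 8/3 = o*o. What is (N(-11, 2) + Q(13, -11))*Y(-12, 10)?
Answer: 9430/3 ≈ 3143.3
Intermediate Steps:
Q(o, L) = -8/3 + o² (Q(o, L) = -8/3 + o*o = -8/3 + o²)
N(M, f) = -2 + (1 + M)*(-4 + M) (N(M, f) = -2 + (M + 1)*(M - 4) = -2 + (1 + M)*(-4 + M))
(N(-11, 2) + Q(13, -11))*Y(-12, 10) = ((-6 + (-11)² - 3*(-11)) + (-8/3 + 13²))*10 = ((-6 + 121 + 33) + (-8/3 + 169))*10 = (148 + 499/3)*10 = (943/3)*10 = 9430/3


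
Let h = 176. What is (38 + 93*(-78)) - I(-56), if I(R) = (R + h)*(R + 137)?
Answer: -16936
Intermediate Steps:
I(R) = (137 + R)*(176 + R) (I(R) = (R + 176)*(R + 137) = (176 + R)*(137 + R) = (137 + R)*(176 + R))
(38 + 93*(-78)) - I(-56) = (38 + 93*(-78)) - (24112 + (-56)² + 313*(-56)) = (38 - 7254) - (24112 + 3136 - 17528) = -7216 - 1*9720 = -7216 - 9720 = -16936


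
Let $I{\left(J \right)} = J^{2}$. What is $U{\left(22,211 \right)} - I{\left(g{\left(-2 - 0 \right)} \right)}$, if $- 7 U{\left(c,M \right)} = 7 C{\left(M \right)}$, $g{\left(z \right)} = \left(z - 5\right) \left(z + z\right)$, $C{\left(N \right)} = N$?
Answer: $-995$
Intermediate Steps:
$g{\left(z \right)} = 2 z \left(-5 + z\right)$ ($g{\left(z \right)} = \left(-5 + z\right) 2 z = 2 z \left(-5 + z\right)$)
$U{\left(c,M \right)} = - M$ ($U{\left(c,M \right)} = - \frac{7 M}{7} = - M$)
$U{\left(22,211 \right)} - I{\left(g{\left(-2 - 0 \right)} \right)} = \left(-1\right) 211 - \left(2 \left(-2 - 0\right) \left(-5 - 2\right)\right)^{2} = -211 - \left(2 \left(-2 + 0\right) \left(-5 + \left(-2 + 0\right)\right)\right)^{2} = -211 - \left(2 \left(-2\right) \left(-5 - 2\right)\right)^{2} = -211 - \left(2 \left(-2\right) \left(-7\right)\right)^{2} = -211 - 28^{2} = -211 - 784 = -995$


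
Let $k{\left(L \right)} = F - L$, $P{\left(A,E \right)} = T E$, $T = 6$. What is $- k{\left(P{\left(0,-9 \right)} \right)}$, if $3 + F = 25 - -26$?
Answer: $-102$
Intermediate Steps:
$F = 48$ ($F = -3 + \left(25 - -26\right) = -3 + \left(25 + 26\right) = -3 + 51 = 48$)
$P{\left(A,E \right)} = 6 E$
$k{\left(L \right)} = 48 - L$
$- k{\left(P{\left(0,-9 \right)} \right)} = - (48 - 6 \left(-9\right)) = - (48 - -54) = - (48 + 54) = \left(-1\right) 102 = -102$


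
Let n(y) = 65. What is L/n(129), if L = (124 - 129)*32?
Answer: -32/13 ≈ -2.4615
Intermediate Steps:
L = -160 (L = -5*32 = -160)
L/n(129) = -160/65 = -160*1/65 = -32/13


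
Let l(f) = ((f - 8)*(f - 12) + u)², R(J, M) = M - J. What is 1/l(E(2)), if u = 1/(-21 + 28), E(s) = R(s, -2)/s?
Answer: 49/962361 ≈ 5.0916e-5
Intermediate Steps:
E(s) = (-2 - s)/s
u = ⅐ (u = 1/7 = ⅐ ≈ 0.14286)
l(f) = (⅐ + (-12 + f)*(-8 + f))² (l(f) = ((f - 8)*(f - 12) + ⅐)² = ((-8 + f)*(-12 + f) + ⅐)² = ((-12 + f)*(-8 + f) + ⅐)² = (⅐ + (-12 + f)*(-8 + f))²)
1/l(E(2)) = 1/((673 - 140*(-2 - 1*2)/2 + 7*((-2 - 1*2)/2)²)²/49) = 1/((673 - 70*(-2 - 2) + 7*((-2 - 2)/2)²)²/49) = 1/((673 - 70*(-4) + 7*((½)*(-4))²)²/49) = 1/((673 - 140*(-2) + 7*(-2)²)²/49) = 1/((673 + 280 + 7*4)²/49) = 1/((673 + 280 + 28)²/49) = 1/((1/49)*981²) = 1/((1/49)*962361) = 1/(962361/49) = 49/962361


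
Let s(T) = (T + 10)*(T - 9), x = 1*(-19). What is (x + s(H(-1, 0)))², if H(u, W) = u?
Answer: 11881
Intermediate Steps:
x = -19
s(T) = (-9 + T)*(10 + T) (s(T) = (10 + T)*(-9 + T) = (-9 + T)*(10 + T))
(x + s(H(-1, 0)))² = (-19 + (-90 - 1 + (-1)²))² = (-19 + (-90 - 1 + 1))² = (-19 - 90)² = (-109)² = 11881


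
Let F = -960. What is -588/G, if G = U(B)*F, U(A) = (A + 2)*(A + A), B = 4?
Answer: 49/3840 ≈ 0.012760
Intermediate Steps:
U(A) = 2*A*(2 + A) (U(A) = (2 + A)*(2*A) = 2*A*(2 + A))
G = -46080 (G = (2*4*(2 + 4))*(-960) = (2*4*6)*(-960) = 48*(-960) = -46080)
-588/G = -588/(-46080) = -588*(-1/46080) = 49/3840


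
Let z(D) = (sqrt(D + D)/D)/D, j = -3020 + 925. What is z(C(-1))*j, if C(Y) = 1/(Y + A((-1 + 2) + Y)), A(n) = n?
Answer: -2095*I*sqrt(2) ≈ -2962.8*I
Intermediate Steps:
j = -2095
C(Y) = 1/(1 + 2*Y) (C(Y) = 1/(Y + ((-1 + 2) + Y)) = 1/(Y + (1 + Y)) = 1/(1 + 2*Y))
z(D) = sqrt(2)/D**(3/2) (z(D) = (sqrt(2*D)/D)/D = ((sqrt(2)*sqrt(D))/D)/D = (sqrt(2)/sqrt(D))/D = sqrt(2)/D**(3/2))
z(C(-1))*j = (sqrt(2)/(1/(1 + 2*(-1)))**(3/2))*(-2095) = (sqrt(2)/(1/(1 - 2))**(3/2))*(-2095) = (sqrt(2)/(1/(-1))**(3/2))*(-2095) = (sqrt(2)/(-1)**(3/2))*(-2095) = (sqrt(2)*I)*(-2095) = (I*sqrt(2))*(-2095) = -2095*I*sqrt(2)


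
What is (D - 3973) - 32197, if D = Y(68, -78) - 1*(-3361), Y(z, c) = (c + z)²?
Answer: -32709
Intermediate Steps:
D = 3461 (D = (-78 + 68)² - 1*(-3361) = (-10)² + 3361 = 100 + 3361 = 3461)
(D - 3973) - 32197 = (3461 - 3973) - 32197 = -512 - 32197 = -32709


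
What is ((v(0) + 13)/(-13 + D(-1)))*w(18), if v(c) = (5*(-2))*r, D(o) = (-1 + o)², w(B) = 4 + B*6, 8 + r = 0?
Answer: -3472/3 ≈ -1157.3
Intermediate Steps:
r = -8 (r = -8 + 0 = -8)
w(B) = 4 + 6*B
v(c) = 80 (v(c) = (5*(-2))*(-8) = -10*(-8) = 80)
((v(0) + 13)/(-13 + D(-1)))*w(18) = ((80 + 13)/(-13 + (-1 - 1)²))*(4 + 6*18) = (93/(-13 + (-2)²))*(4 + 108) = (93/(-13 + 4))*112 = (93/(-9))*112 = (93*(-⅑))*112 = -31/3*112 = -3472/3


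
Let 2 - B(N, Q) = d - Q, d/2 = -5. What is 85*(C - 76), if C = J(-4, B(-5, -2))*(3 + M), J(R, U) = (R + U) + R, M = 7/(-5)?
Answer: -6188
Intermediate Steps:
d = -10 (d = 2*(-5) = -10)
B(N, Q) = 12 + Q (B(N, Q) = 2 - (-10 - Q) = 2 + (10 + Q) = 12 + Q)
M = -7/5 (M = 7*(-⅕) = -7/5 ≈ -1.4000)
J(R, U) = U + 2*R
C = 16/5 (C = ((12 - 2) + 2*(-4))*(3 - 7/5) = (10 - 8)*(8/5) = 2*(8/5) = 16/5 ≈ 3.2000)
85*(C - 76) = 85*(16/5 - 76) = 85*(-364/5) = -6188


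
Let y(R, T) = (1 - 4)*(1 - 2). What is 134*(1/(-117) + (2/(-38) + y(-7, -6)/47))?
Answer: 37118/104481 ≈ 0.35526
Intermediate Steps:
y(R, T) = 3 (y(R, T) = -3*(-1) = 3)
134*(1/(-117) + (2/(-38) + y(-7, -6)/47)) = 134*(1/(-117) + (2/(-38) + 3/47)) = 134*(-1/117 + (2*(-1/38) + 3*(1/47))) = 134*(-1/117 + (-1/19 + 3/47)) = 134*(-1/117 + 10/893) = 134*(277/104481) = 37118/104481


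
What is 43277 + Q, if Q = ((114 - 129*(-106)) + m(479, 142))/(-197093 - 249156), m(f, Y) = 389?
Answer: 19312303796/446249 ≈ 43277.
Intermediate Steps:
Q = -14177/446249 (Q = ((114 - 129*(-106)) + 389)/(-197093 - 249156) = ((114 + 13674) + 389)/(-446249) = (13788 + 389)*(-1/446249) = 14177*(-1/446249) = -14177/446249 ≈ -0.031769)
43277 + Q = 43277 - 14177/446249 = 19312303796/446249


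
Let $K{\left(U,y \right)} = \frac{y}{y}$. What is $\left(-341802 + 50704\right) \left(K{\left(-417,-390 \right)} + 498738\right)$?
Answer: $-145181925422$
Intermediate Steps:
$K{\left(U,y \right)} = 1$
$\left(-341802 + 50704\right) \left(K{\left(-417,-390 \right)} + 498738\right) = \left(-341802 + 50704\right) \left(1 + 498738\right) = \left(-291098\right) 498739 = -145181925422$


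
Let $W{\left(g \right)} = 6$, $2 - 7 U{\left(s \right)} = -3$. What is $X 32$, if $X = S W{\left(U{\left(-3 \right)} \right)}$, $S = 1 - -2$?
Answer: $576$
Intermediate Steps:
$U{\left(s \right)} = \frac{5}{7}$ ($U{\left(s \right)} = \frac{2}{7} - - \frac{3}{7} = \frac{2}{7} + \frac{3}{7} = \frac{5}{7}$)
$S = 3$ ($S = 1 + 2 = 3$)
$X = 18$ ($X = 3 \cdot 6 = 18$)
$X 32 = 18 \cdot 32 = 576$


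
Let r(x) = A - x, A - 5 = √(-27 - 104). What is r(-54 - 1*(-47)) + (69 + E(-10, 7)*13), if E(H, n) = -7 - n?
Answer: -101 + I*√131 ≈ -101.0 + 11.446*I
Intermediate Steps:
A = 5 + I*√131 (A = 5 + √(-27 - 104) = 5 + √(-131) = 5 + I*√131 ≈ 5.0 + 11.446*I)
r(x) = 5 - x + I*√131 (r(x) = (5 + I*√131) - x = 5 - x + I*√131)
r(-54 - 1*(-47)) + (69 + E(-10, 7)*13) = (5 - (-54 - 1*(-47)) + I*√131) + (69 + (-7 - 1*7)*13) = (5 - (-54 + 47) + I*√131) + (69 + (-7 - 7)*13) = (5 - 1*(-7) + I*√131) + (69 - 14*13) = (5 + 7 + I*√131) + (69 - 182) = (12 + I*√131) - 113 = -101 + I*√131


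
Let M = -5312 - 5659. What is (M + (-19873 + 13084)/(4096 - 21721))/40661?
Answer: -64452362/238883375 ≈ -0.26981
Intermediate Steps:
M = -10971
(M + (-19873 + 13084)/(4096 - 21721))/40661 = (-10971 + (-19873 + 13084)/(4096 - 21721))/40661 = (-10971 - 6789/(-17625))*(1/40661) = (-10971 - 6789*(-1/17625))*(1/40661) = (-10971 + 2263/5875)*(1/40661) = -64452362/5875*1/40661 = -64452362/238883375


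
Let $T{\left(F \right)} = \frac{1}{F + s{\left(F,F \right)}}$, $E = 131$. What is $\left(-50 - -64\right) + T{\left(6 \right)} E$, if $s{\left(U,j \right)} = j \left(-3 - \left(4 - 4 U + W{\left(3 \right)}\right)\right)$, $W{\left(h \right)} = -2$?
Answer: $\frac{1811}{120} \approx 15.092$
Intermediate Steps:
$s{\left(U,j \right)} = j \left(-5 + 4 U\right)$ ($s{\left(U,j \right)} = j \left(-3 + \left(\left(4 U - 4\right) - -2\right)\right) = j \left(-3 + \left(\left(-4 + 4 U\right) + 2\right)\right) = j \left(-3 + \left(-2 + 4 U\right)\right) = j \left(-5 + 4 U\right)$)
$T{\left(F \right)} = \frac{1}{F + F \left(-5 + 4 F\right)}$
$\left(-50 - -64\right) + T{\left(6 \right)} E = \left(-50 - -64\right) + \frac{1}{4 \cdot 6 \left(-1 + 6\right)} 131 = \left(-50 + 64\right) + \frac{1}{4} \cdot \frac{1}{6} \cdot \frac{1}{5} \cdot 131 = 14 + \frac{1}{4} \cdot \frac{1}{6} \cdot \frac{1}{5} \cdot 131 = 14 + \frac{1}{120} \cdot 131 = 14 + \frac{131}{120} = \frac{1811}{120}$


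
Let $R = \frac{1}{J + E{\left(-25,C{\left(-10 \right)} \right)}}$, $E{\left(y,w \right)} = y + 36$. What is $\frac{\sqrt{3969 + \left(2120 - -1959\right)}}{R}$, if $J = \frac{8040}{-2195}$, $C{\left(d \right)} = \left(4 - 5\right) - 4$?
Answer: $\frac{12884 \sqrt{503}}{439} \approx 658.22$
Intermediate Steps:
$C{\left(d \right)} = -5$ ($C{\left(d \right)} = -1 - 4 = -5$)
$J = - \frac{1608}{439}$ ($J = 8040 \left(- \frac{1}{2195}\right) = - \frac{1608}{439} \approx -3.6629$)
$E{\left(y,w \right)} = 36 + y$
$R = \frac{439}{3221}$ ($R = \frac{1}{- \frac{1608}{439} + \left(36 - 25\right)} = \frac{1}{- \frac{1608}{439} + 11} = \frac{1}{\frac{3221}{439}} = \frac{439}{3221} \approx 0.13629$)
$\frac{\sqrt{3969 + \left(2120 - -1959\right)}}{R} = \frac{\sqrt{3969 + \left(2120 - -1959\right)}}{\frac{439}{3221}} = \sqrt{3969 + \left(2120 + 1959\right)} \frac{3221}{439} = \sqrt{3969 + 4079} \cdot \frac{3221}{439} = \sqrt{8048} \cdot \frac{3221}{439} = 4 \sqrt{503} \cdot \frac{3221}{439} = \frac{12884 \sqrt{503}}{439}$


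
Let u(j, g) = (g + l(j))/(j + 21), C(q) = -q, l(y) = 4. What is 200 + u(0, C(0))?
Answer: 4204/21 ≈ 200.19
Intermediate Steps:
u(j, g) = (4 + g)/(21 + j) (u(j, g) = (g + 4)/(j + 21) = (4 + g)/(21 + j))
200 + u(0, C(0)) = 200 + (4 - 1*0)/(21 + 0) = 200 + (4 + 0)/21 = 200 + (1/21)*4 = 200 + 4/21 = 4204/21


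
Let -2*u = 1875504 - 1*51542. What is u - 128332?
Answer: -1040313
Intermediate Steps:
u = -911981 (u = -(1875504 - 1*51542)/2 = -(1875504 - 51542)/2 = -½*1823962 = -911981)
u - 128332 = -911981 - 128332 = -1040313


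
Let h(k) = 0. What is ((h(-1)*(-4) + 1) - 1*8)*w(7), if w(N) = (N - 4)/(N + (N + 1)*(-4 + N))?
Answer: -21/31 ≈ -0.67742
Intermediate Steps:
w(N) = (-4 + N)/(N + (1 + N)*(-4 + N))
((h(-1)*(-4) + 1) - 1*8)*w(7) = ((0*(-4) + 1) - 1*8)*((4 - 1*7)/(4 - 1*7² + 2*7)) = ((0 + 1) - 8)*((4 - 7)/(4 - 1*49 + 14)) = (1 - 8)*(-3/(4 - 49 + 14)) = -7*(-3)/(-31) = -(-7)*(-3)/31 = -7*3/31 = -21/31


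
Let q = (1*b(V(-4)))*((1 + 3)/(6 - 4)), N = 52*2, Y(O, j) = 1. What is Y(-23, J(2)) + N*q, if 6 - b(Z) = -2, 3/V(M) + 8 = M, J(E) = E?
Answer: 1665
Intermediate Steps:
V(M) = 3/(-8 + M)
N = 104
b(Z) = 8 (b(Z) = 6 - 1*(-2) = 6 + 2 = 8)
q = 16 (q = (1*8)*((1 + 3)/(6 - 4)) = 8*(4/2) = 8*(4*(½)) = 8*2 = 16)
Y(-23, J(2)) + N*q = 1 + 104*16 = 1 + 1664 = 1665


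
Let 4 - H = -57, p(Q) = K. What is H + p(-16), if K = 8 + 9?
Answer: 78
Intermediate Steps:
K = 17
p(Q) = 17
H = 61 (H = 4 - 1*(-57) = 4 + 57 = 61)
H + p(-16) = 61 + 17 = 78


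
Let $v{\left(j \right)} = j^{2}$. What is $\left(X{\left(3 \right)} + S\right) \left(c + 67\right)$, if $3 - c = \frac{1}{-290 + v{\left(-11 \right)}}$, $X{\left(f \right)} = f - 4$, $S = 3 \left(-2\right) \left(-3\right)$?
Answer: $\frac{201127}{169} \approx 1190.1$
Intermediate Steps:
$S = 18$ ($S = \left(-6\right) \left(-3\right) = 18$)
$X{\left(f \right)} = -4 + f$ ($X{\left(f \right)} = f - 4 = -4 + f$)
$c = \frac{508}{169}$ ($c = 3 - \frac{1}{-290 + \left(-11\right)^{2}} = 3 - \frac{1}{-290 + 121} = 3 - \frac{1}{-169} = 3 - - \frac{1}{169} = 3 + \frac{1}{169} = \frac{508}{169} \approx 3.0059$)
$\left(X{\left(3 \right)} + S\right) \left(c + 67\right) = \left(\left(-4 + 3\right) + 18\right) \left(\frac{508}{169} + 67\right) = \left(-1 + 18\right) \frac{11831}{169} = 17 \cdot \frac{11831}{169} = \frac{201127}{169}$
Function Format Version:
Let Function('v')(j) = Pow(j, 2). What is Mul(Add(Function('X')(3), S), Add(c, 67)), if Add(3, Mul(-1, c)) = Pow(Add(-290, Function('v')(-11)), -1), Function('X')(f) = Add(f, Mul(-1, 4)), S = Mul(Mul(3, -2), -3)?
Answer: Rational(201127, 169) ≈ 1190.1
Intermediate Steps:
S = 18 (S = Mul(-6, -3) = 18)
Function('X')(f) = Add(-4, f) (Function('X')(f) = Add(f, -4) = Add(-4, f))
c = Rational(508, 169) (c = Add(3, Mul(-1, Pow(Add(-290, Pow(-11, 2)), -1))) = Add(3, Mul(-1, Pow(Add(-290, 121), -1))) = Add(3, Mul(-1, Pow(-169, -1))) = Add(3, Mul(-1, Rational(-1, 169))) = Add(3, Rational(1, 169)) = Rational(508, 169) ≈ 3.0059)
Mul(Add(Function('X')(3), S), Add(c, 67)) = Mul(Add(Add(-4, 3), 18), Add(Rational(508, 169), 67)) = Mul(Add(-1, 18), Rational(11831, 169)) = Mul(17, Rational(11831, 169)) = Rational(201127, 169)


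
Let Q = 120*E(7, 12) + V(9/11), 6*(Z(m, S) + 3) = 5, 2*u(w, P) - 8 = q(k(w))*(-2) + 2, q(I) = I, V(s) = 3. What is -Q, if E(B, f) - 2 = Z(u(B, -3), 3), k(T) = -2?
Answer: 17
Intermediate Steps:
u(w, P) = 7 (u(w, P) = 4 + (-2*(-2) + 2)/2 = 4 + (4 + 2)/2 = 4 + (½)*6 = 4 + 3 = 7)
Z(m, S) = -13/6 (Z(m, S) = -3 + (⅙)*5 = -3 + ⅚ = -13/6)
E(B, f) = -⅙ (E(B, f) = 2 - 13/6 = -⅙)
Q = -17 (Q = 120*(-⅙) + 3 = -20 + 3 = -17)
-Q = -1*(-17) = 17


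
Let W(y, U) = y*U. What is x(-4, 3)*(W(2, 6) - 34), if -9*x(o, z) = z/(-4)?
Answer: -11/6 ≈ -1.8333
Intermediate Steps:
x(o, z) = z/36 (x(o, z) = -z/(9*(-4)) = -z*(-1)/(9*4) = -(-1)*z/36 = z/36)
W(y, U) = U*y
x(-4, 3)*(W(2, 6) - 34) = ((1/36)*3)*(6*2 - 34) = (12 - 34)/12 = (1/12)*(-22) = -11/6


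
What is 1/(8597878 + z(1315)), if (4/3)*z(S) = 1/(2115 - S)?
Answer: 3200/27513209603 ≈ 1.1631e-7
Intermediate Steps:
z(S) = 3/(4*(2115 - S))
1/(8597878 + z(1315)) = 1/(8597878 - 3/(-8460 + 4*1315)) = 1/(8597878 - 3/(-8460 + 5260)) = 1/(8597878 - 3/(-3200)) = 1/(8597878 - 3*(-1/3200)) = 1/(8597878 + 3/3200) = 1/(27513209603/3200) = 3200/27513209603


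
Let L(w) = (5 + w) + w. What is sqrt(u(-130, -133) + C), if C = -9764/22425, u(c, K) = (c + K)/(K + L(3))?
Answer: sqrt(515058453078)/547170 ≈ 1.3116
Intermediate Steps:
L(w) = 5 + 2*w
u(c, K) = (K + c)/(11 + K) (u(c, K) = (c + K)/(K + (5 + 2*3)) = (K + c)/(K + (5 + 6)) = (K + c)/(K + 11) = (K + c)/(11 + K))
C = -9764/22425 (C = -9764*1/22425 = -9764/22425 ≈ -0.43541)
sqrt(u(-130, -133) + C) = sqrt((-133 - 130)/(11 - 133) - 9764/22425) = sqrt(-263/(-122) - 9764/22425) = sqrt(-1/122*(-263) - 9764/22425) = sqrt(263/122 - 9764/22425) = sqrt(4706567/2735850) = sqrt(515058453078)/547170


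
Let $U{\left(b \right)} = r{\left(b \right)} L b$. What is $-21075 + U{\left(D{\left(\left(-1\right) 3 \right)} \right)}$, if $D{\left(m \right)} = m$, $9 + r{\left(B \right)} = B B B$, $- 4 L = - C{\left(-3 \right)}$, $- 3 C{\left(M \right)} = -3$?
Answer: $-21048$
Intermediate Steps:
$C{\left(M \right)} = 1$ ($C{\left(M \right)} = \left(- \frac{1}{3}\right) \left(-3\right) = 1$)
$L = \frac{1}{4}$ ($L = - \frac{\left(-1\right) 1}{4} = \left(- \frac{1}{4}\right) \left(-1\right) = \frac{1}{4} \approx 0.25$)
$r{\left(B \right)} = -9 + B^{3}$ ($r{\left(B \right)} = -9 + B B B = -9 + B^{2} B = -9 + B^{3}$)
$U{\left(b \right)} = b \left(- \frac{9}{4} + \frac{b^{3}}{4}\right)$ ($U{\left(b \right)} = \left(-9 + b^{3}\right) \frac{1}{4} b = \left(- \frac{9}{4} + \frac{b^{3}}{4}\right) b = b \left(- \frac{9}{4} + \frac{b^{3}}{4}\right)$)
$-21075 + U{\left(D{\left(\left(-1\right) 3 \right)} \right)} = -21075 + \frac{\left(-1\right) 3 \left(-9 + \left(\left(-1\right) 3\right)^{3}\right)}{4} = -21075 + \frac{1}{4} \left(-3\right) \left(-9 + \left(-3\right)^{3}\right) = -21075 + \frac{1}{4} \left(-3\right) \left(-9 - 27\right) = -21075 + \frac{1}{4} \left(-3\right) \left(-36\right) = -21075 + 27 = -21048$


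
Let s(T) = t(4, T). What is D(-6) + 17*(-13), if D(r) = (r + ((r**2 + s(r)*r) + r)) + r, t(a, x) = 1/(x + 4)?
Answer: -200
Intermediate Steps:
t(a, x) = 1/(4 + x)
s(T) = 1/(4 + T)
D(r) = r**2 + 3*r + r/(4 + r) (D(r) = (r + ((r**2 + r/(4 + r)) + r)) + r = (r + (r + r**2 + r/(4 + r))) + r = (r**2 + 2*r + r/(4 + r)) + r = r**2 + 3*r + r/(4 + r))
D(-6) + 17*(-13) = -6*(1 + (3 - 6)*(4 - 6))/(4 - 6) + 17*(-13) = -6*(1 - 3*(-2))/(-2) - 221 = -6*(-1/2)*(1 + 6) - 221 = -6*(-1/2)*7 - 221 = 21 - 221 = -200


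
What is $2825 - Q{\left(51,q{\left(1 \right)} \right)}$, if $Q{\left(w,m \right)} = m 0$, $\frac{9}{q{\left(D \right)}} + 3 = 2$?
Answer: $2825$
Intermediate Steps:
$q{\left(D \right)} = -9$ ($q{\left(D \right)} = \frac{9}{-3 + 2} = \frac{9}{-1} = 9 \left(-1\right) = -9$)
$Q{\left(w,m \right)} = 0$
$2825 - Q{\left(51,q{\left(1 \right)} \right)} = 2825 - 0 = 2825 + 0 = 2825$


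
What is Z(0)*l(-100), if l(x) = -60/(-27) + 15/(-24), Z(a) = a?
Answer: 0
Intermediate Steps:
l(x) = 115/72 (l(x) = -60*(-1/27) + 15*(-1/24) = 20/9 - 5/8 = 115/72)
Z(0)*l(-100) = 0*(115/72) = 0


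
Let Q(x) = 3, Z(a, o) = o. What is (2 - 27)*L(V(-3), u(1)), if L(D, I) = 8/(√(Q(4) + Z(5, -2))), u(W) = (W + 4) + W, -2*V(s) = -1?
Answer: -200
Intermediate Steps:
V(s) = ½ (V(s) = -½*(-1) = ½)
u(W) = 4 + 2*W (u(W) = (4 + W) + W = 4 + 2*W)
L(D, I) = 8 (L(D, I) = 8/(√(3 - 2)) = 8/(√1) = 8/1 = 8*1 = 8)
(2 - 27)*L(V(-3), u(1)) = (2 - 27)*8 = -25*8 = -200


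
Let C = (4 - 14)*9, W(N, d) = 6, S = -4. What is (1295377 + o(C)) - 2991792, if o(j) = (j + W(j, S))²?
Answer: -1689359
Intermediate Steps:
C = -90 (C = -10*9 = -90)
o(j) = (6 + j)² (o(j) = (j + 6)² = (6 + j)²)
(1295377 + o(C)) - 2991792 = (1295377 + (6 - 90)²) - 2991792 = (1295377 + (-84)²) - 2991792 = (1295377 + 7056) - 2991792 = 1302433 - 2991792 = -1689359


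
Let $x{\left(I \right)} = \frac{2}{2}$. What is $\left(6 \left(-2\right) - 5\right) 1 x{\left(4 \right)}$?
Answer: $-17$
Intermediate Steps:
$x{\left(I \right)} = 1$ ($x{\left(I \right)} = 2 \cdot \frac{1}{2} = 1$)
$\left(6 \left(-2\right) - 5\right) 1 x{\left(4 \right)} = \left(6 \left(-2\right) - 5\right) 1 \cdot 1 = \left(-12 - 5\right) 1 \cdot 1 = \left(-17\right) 1 \cdot 1 = \left(-17\right) 1 = -17$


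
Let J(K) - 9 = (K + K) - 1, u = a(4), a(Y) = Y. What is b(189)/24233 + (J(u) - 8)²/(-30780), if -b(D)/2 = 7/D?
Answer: -388298/186472935 ≈ -0.0020823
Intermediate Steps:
b(D) = -14/D
u = 4
J(K) = 8 + 2*K (J(K) = 9 + ((K + K) - 1) = 9 + (2*K - 1) = 9 + (-1 + 2*K) = 8 + 2*K)
b(189)/24233 + (J(u) - 8)²/(-30780) = -14/189/24233 + ((8 + 2*4) - 8)²/(-30780) = -14*1/189*(1/24233) + ((8 + 8) - 8)²*(-1/30780) = -2/27*1/24233 + (16 - 8)²*(-1/30780) = -2/654291 + 8²*(-1/30780) = -2/654291 + 64*(-1/30780) = -2/654291 - 16/7695 = -388298/186472935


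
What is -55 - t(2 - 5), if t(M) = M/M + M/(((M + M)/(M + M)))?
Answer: -53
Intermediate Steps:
t(M) = 1 + M (t(M) = 1 + M/(((2*M)/((2*M)))) = 1 + M/(((2*M)*(1/(2*M)))) = 1 + M/1 = 1 + M*1 = 1 + M)
-55 - t(2 - 5) = -55 - (1 + (2 - 5)) = -55 - (1 - 3) = -55 - 1*(-2) = -55 + 2 = -53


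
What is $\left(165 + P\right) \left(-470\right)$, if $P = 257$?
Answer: $-198340$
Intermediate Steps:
$\left(165 + P\right) \left(-470\right) = \left(165 + 257\right) \left(-470\right) = 422 \left(-470\right) = -198340$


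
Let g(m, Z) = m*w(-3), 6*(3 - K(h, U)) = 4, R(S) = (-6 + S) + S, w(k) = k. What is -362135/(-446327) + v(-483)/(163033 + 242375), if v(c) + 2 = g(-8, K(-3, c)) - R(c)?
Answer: 73628037559/90472268208 ≈ 0.81382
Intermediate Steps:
R(S) = -6 + 2*S
K(h, U) = 7/3 (K(h, U) = 3 - 1/6*4 = 3 - 2/3 = 7/3)
g(m, Z) = -3*m (g(m, Z) = m*(-3) = -3*m)
v(c) = 28 - 2*c (v(c) = -2 + (-3*(-8) - (-6 + 2*c)) = -2 + (24 + (6 - 2*c)) = -2 + (30 - 2*c) = 28 - 2*c)
-362135/(-446327) + v(-483)/(163033 + 242375) = -362135/(-446327) + (28 - 2*(-483))/(163033 + 242375) = -362135*(-1/446327) + (28 + 966)/405408 = 362135/446327 + 994*(1/405408) = 362135/446327 + 497/202704 = 73628037559/90472268208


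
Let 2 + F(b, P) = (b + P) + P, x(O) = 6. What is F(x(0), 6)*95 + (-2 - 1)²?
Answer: 1529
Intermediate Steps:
F(b, P) = -2 + b + 2*P (F(b, P) = -2 + ((b + P) + P) = -2 + ((P + b) + P) = -2 + (b + 2*P) = -2 + b + 2*P)
F(x(0), 6)*95 + (-2 - 1)² = (-2 + 6 + 2*6)*95 + (-2 - 1)² = (-2 + 6 + 12)*95 + (-3)² = 16*95 + 9 = 1520 + 9 = 1529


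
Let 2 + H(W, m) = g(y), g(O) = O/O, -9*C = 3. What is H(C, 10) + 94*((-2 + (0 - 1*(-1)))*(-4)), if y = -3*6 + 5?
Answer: 375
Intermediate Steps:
C = -⅓ (C = -⅑*3 = -⅓ ≈ -0.33333)
y = -13 (y = -18 + 5 = -13)
g(O) = 1
H(W, m) = -1 (H(W, m) = -2 + 1 = -1)
H(C, 10) + 94*((-2 + (0 - 1*(-1)))*(-4)) = -1 + 94*((-2 + (0 - 1*(-1)))*(-4)) = -1 + 94*((-2 + (0 + 1))*(-4)) = -1 + 94*((-2 + 1)*(-4)) = -1 + 94*(-1*(-4)) = -1 + 94*4 = -1 + 376 = 375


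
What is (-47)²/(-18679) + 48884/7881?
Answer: 895695107/147209199 ≈ 6.0845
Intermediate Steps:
(-47)²/(-18679) + 48884/7881 = 2209*(-1/18679) + 48884*(1/7881) = -2209/18679 + 48884/7881 = 895695107/147209199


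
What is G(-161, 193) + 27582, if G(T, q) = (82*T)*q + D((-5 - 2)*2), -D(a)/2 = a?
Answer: -2520376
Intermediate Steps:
D(a) = -2*a
G(T, q) = 28 + 82*T*q (G(T, q) = (82*T)*q - 2*(-5 - 2)*2 = 82*T*q - (-14)*2 = 82*T*q - 2*(-14) = 82*T*q + 28 = 28 + 82*T*q)
G(-161, 193) + 27582 = (28 + 82*(-161)*193) + 27582 = (28 - 2547986) + 27582 = -2547958 + 27582 = -2520376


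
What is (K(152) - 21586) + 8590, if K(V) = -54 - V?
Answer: -13202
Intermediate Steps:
(K(152) - 21586) + 8590 = ((-54 - 1*152) - 21586) + 8590 = ((-54 - 152) - 21586) + 8590 = (-206 - 21586) + 8590 = -21792 + 8590 = -13202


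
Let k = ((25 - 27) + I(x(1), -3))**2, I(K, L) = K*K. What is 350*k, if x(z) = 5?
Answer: 185150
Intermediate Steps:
I(K, L) = K**2
k = 529 (k = ((25 - 27) + 5**2)**2 = (-2 + 25)**2 = 23**2 = 529)
350*k = 350*529 = 185150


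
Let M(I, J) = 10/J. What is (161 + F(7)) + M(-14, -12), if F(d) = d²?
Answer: 1255/6 ≈ 209.17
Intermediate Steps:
(161 + F(7)) + M(-14, -12) = (161 + 7²) + 10/(-12) = (161 + 49) + 10*(-1/12) = 210 - ⅚ = 1255/6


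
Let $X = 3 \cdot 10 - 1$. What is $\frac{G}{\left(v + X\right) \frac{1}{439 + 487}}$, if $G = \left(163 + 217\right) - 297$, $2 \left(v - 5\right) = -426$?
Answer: $- \frac{76858}{179} \approx -429.37$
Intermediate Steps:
$v = -208$ ($v = 5 + \frac{1}{2} \left(-426\right) = 5 - 213 = -208$)
$X = 29$ ($X = 30 - 1 = 29$)
$G = 83$ ($G = 380 - 297 = 83$)
$\frac{G}{\left(v + X\right) \frac{1}{439 + 487}} = \frac{83}{\left(-208 + 29\right) \frac{1}{439 + 487}} = \frac{83}{\left(-179\right) \frac{1}{926}} = \frac{83}{- \frac{179}{926}} = 83 \left(- \frac{926}{179}\right) = - \frac{76858}{179}$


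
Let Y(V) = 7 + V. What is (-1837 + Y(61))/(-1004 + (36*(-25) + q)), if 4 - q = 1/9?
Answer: 15921/17101 ≈ 0.93100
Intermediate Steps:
q = 35/9 (q = 4 - 1/9 = 4 - 1*⅑ = 4 - ⅑ = 35/9 ≈ 3.8889)
(-1837 + Y(61))/(-1004 + (36*(-25) + q)) = (-1837 + (7 + 61))/(-1004 + (36*(-25) + 35/9)) = (-1837 + 68)/(-1004 + (-900 + 35/9)) = -1769/(-1004 - 8065/9) = -1769/(-17101/9) = -1769*(-9/17101) = 15921/17101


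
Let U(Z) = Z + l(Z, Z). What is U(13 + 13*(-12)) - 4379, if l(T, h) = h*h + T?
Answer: 15784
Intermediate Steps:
l(T, h) = T + h² (l(T, h) = h² + T = T + h²)
U(Z) = Z² + 2*Z (U(Z) = Z + (Z + Z²) = Z² + 2*Z)
U(13 + 13*(-12)) - 4379 = (13 + 13*(-12))*(2 + (13 + 13*(-12))) - 4379 = (13 - 156)*(2 + (13 - 156)) - 4379 = -143*(2 - 143) - 4379 = -143*(-141) - 4379 = 20163 - 4379 = 15784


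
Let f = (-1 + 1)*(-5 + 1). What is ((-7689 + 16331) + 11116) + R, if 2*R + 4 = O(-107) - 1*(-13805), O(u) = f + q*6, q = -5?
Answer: 53287/2 ≈ 26644.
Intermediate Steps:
f = 0 (f = 0*(-4) = 0)
O(u) = -30 (O(u) = 0 - 5*6 = 0 - 30 = -30)
R = 13771/2 (R = -2 + (-30 - 1*(-13805))/2 = -2 + (-30 + 13805)/2 = -2 + (½)*13775 = -2 + 13775/2 = 13771/2 ≈ 6885.5)
((-7689 + 16331) + 11116) + R = ((-7689 + 16331) + 11116) + 13771/2 = (8642 + 11116) + 13771/2 = 19758 + 13771/2 = 53287/2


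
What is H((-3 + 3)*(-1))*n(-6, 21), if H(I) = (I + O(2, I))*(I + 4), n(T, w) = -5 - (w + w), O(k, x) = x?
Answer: 0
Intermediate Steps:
n(T, w) = -5 - 2*w
H(I) = 2*I*(4 + I) (H(I) = (I + I)*(I + 4) = (2*I)*(4 + I) = 2*I*(4 + I))
H((-3 + 3)*(-1))*n(-6, 21) = (2*((-3 + 3)*(-1))*(4 + (-3 + 3)*(-1)))*(-5 - 2*21) = (2*(0*(-1))*(4 + 0*(-1)))*(-5 - 42) = (2*0*(4 + 0))*(-47) = (2*0*4)*(-47) = 0*(-47) = 0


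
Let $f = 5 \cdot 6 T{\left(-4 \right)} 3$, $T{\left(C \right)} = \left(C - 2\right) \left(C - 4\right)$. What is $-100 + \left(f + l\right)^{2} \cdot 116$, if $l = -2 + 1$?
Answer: $2163836176$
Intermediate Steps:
$T{\left(C \right)} = \left(-4 + C\right) \left(-2 + C\right)$ ($T{\left(C \right)} = \left(-2 + C\right) \left(-4 + C\right) = \left(-4 + C\right) \left(-2 + C\right)$)
$l = -1$
$f = 4320$ ($f = 5 \cdot 6 \left(8 + \left(-4\right)^{2} - -24\right) 3 = 5 \cdot 6 \left(8 + 16 + 24\right) 3 = 5 \cdot 6 \cdot 48 \cdot 3 = 5 \cdot 288 \cdot 3 = 5 \cdot 864 = 4320$)
$-100 + \left(f + l\right)^{2} \cdot 116 = -100 + \left(4320 - 1\right)^{2} \cdot 116 = -100 + 4319^{2} \cdot 116 = -100 + 18653761 \cdot 116 = -100 + 2163836276 = 2163836176$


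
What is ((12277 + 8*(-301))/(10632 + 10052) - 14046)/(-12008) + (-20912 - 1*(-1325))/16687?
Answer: -17024088299/4144608127264 ≈ -0.0041075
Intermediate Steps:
((12277 + 8*(-301))/(10632 + 10052) - 14046)/(-12008) + (-20912 - 1*(-1325))/16687 = ((12277 - 2408)/20684 - 14046)*(-1/12008) + (-20912 + 1325)*(1/16687) = (9869*(1/20684) - 14046)*(-1/12008) - 19587*1/16687 = (9869/20684 - 14046)*(-1/12008) - 19587/16687 = -290517595/20684*(-1/12008) - 19587/16687 = 290517595/248373472 - 19587/16687 = -17024088299/4144608127264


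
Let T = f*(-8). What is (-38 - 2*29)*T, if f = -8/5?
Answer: -6144/5 ≈ -1228.8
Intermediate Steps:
f = -8/5 (f = -8*⅕ = -8/5 ≈ -1.6000)
T = 64/5 (T = -8/5*(-8) = 64/5 ≈ 12.800)
(-38 - 2*29)*T = (-38 - 2*29)*(64/5) = (-38 - 58)*(64/5) = -96*64/5 = -6144/5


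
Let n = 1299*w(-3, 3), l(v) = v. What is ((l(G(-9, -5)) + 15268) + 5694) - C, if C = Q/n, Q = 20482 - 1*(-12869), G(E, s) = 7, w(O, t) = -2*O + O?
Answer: 27227614/1299 ≈ 20960.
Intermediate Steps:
w(O, t) = -O
Q = 33351 (Q = 20482 + 12869 = 33351)
n = 3897 (n = 1299*(-1*(-3)) = 1299*3 = 3897)
C = 11117/1299 (C = 33351/3897 = 33351*(1/3897) = 11117/1299 ≈ 8.5581)
((l(G(-9, -5)) + 15268) + 5694) - C = ((7 + 15268) + 5694) - 1*11117/1299 = (15275 + 5694) - 11117/1299 = 20969 - 11117/1299 = 27227614/1299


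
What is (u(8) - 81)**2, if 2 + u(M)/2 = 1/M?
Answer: 114921/16 ≈ 7182.6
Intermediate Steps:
u(M) = -4 + 2/M
(u(8) - 81)**2 = ((-4 + 2/8) - 81)**2 = ((-4 + 2*(1/8)) - 81)**2 = ((-4 + 1/4) - 81)**2 = (-15/4 - 81)**2 = (-339/4)**2 = 114921/16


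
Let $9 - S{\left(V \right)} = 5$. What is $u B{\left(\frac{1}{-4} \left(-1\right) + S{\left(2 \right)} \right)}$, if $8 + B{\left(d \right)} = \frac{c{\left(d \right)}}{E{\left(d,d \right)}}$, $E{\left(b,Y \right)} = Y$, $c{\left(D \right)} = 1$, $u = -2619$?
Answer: $\frac{345708}{17} \approx 20336.0$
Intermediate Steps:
$S{\left(V \right)} = 4$ ($S{\left(V \right)} = 9 - 5 = 4$)
$B{\left(d \right)} = -8 + \frac{1}{d}$ ($B{\left(d \right)} = -8 + 1 \frac{1}{d} = -8 + \frac{1}{d}$)
$u B{\left(\frac{1}{-4} \left(-1\right) + S{\left(2 \right)} \right)} = - 2619 \left(-8 + \frac{1}{\frac{1}{-4} \left(-1\right) + 4}\right) = - 2619 \left(-8 + \frac{1}{\left(- \frac{1}{4}\right) \left(-1\right) + 4}\right) = - 2619 \left(-8 + \frac{1}{\frac{1}{4} + 4}\right) = - 2619 \left(-8 + \frac{1}{\frac{17}{4}}\right) = - 2619 \left(-8 + \frac{4}{17}\right) = \left(-2619\right) \left(- \frac{132}{17}\right) = \frac{345708}{17}$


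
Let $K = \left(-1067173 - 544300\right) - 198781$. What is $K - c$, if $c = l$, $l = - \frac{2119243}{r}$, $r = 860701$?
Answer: $- \frac{1558085308811}{860701} \approx -1.8103 \cdot 10^{6}$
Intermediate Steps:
$K = -1810254$ ($K = -1611473 - 198781 = -1810254$)
$l = - \frac{2119243}{860701} \approx -2.4622$
$c = - \frac{2119243}{860701} \approx -2.4622$
$K - c = -1810254 - - \frac{2119243}{860701} = -1810254 + \frac{2119243}{860701} = - \frac{1558085308811}{860701}$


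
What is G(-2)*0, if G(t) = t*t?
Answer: 0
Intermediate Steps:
G(t) = t²
G(-2)*0 = (-2)²*0 = 4*0 = 0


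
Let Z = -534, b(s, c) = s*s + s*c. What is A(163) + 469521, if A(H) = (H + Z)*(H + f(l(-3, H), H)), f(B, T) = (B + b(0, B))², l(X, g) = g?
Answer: -9448051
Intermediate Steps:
b(s, c) = s² + c*s
f(B, T) = B² (f(B, T) = (B + 0*(B + 0))² = (B + 0*B)² = (B + 0)² = B²)
A(H) = (-534 + H)*(H + H²) (A(H) = (H - 534)*(H + H²) = (-534 + H)*(H + H²))
A(163) + 469521 = 163*(-534 + 163² - 533*163) + 469521 = 163*(-534 + 26569 - 86879) + 469521 = 163*(-60844) + 469521 = -9917572 + 469521 = -9448051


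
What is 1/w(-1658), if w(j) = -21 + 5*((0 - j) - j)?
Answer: 1/16559 ≈ 6.0390e-5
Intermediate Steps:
w(j) = -21 - 10*j (w(j) = -21 + 5*(-j - j) = -21 + 5*(-2*j) = -21 - 10*j)
1/w(-1658) = 1/(-21 - 10*(-1658)) = 1/(-21 + 16580) = 1/16559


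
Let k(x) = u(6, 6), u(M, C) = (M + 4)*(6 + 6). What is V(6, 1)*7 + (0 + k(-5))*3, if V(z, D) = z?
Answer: 402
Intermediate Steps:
u(M, C) = 48 + 12*M (u(M, C) = (4 + M)*12 = 48 + 12*M)
k(x) = 120 (k(x) = 48 + 12*6 = 48 + 72 = 120)
V(6, 1)*7 + (0 + k(-5))*3 = 6*7 + (0 + 120)*3 = 42 + 120*3 = 42 + 360 = 402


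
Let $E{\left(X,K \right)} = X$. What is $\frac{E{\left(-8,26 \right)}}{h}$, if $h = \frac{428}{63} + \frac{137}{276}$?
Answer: $- \frac{46368}{42253} \approx -1.0974$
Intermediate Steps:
$h = \frac{42253}{5796}$ ($h = 428 \cdot \frac{1}{63} + 137 \cdot \frac{1}{276} = \frac{428}{63} + \frac{137}{276} = \frac{42253}{5796} \approx 7.29$)
$\frac{E{\left(-8,26 \right)}}{h} = - \frac{8}{\frac{42253}{5796}} = \left(-8\right) \frac{5796}{42253} = - \frac{46368}{42253}$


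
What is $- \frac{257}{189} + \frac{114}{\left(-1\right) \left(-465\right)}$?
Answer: $- \frac{32653}{29295} \approx -1.1146$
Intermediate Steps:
$- \frac{257}{189} + \frac{114}{\left(-1\right) \left(-465\right)} = \left(-257\right) \frac{1}{189} + \frac{114}{465} = - \frac{257}{189} + 114 \cdot \frac{1}{465} = - \frac{257}{189} + \frac{38}{155} = - \frac{32653}{29295}$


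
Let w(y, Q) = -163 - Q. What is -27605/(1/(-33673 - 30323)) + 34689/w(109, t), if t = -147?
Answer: 28265718591/16 ≈ 1.7666e+9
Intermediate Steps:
-27605/(1/(-33673 - 30323)) + 34689/w(109, t) = -27605/(1/(-33673 - 30323)) + 34689/(-163 - 1*(-147)) = -27605/(1/(-63996)) + 34689/(-163 + 147) = -27605/(-1/63996) + 34689/(-16) = -27605*(-63996) + 34689*(-1/16) = 1766609580 - 34689/16 = 28265718591/16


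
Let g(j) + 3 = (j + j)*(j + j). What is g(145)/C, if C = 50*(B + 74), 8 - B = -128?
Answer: 84097/10500 ≈ 8.0092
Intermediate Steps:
B = 136 (B = 8 - 1*(-128) = 8 + 128 = 136)
g(j) = -3 + 4*j² (g(j) = -3 + (j + j)*(j + j) = -3 + (2*j)*(2*j) = -3 + 4*j²)
C = 10500 (C = 50*(136 + 74) = 50*210 = 10500)
g(145)/C = (-3 + 4*145²)/10500 = (-3 + 4*21025)*(1/10500) = (-3 + 84100)*(1/10500) = 84097*(1/10500) = 84097/10500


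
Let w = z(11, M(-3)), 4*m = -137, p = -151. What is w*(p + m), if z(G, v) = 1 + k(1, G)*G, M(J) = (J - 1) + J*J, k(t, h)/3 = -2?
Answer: 48165/4 ≈ 12041.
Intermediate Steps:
m = -137/4 (m = (¼)*(-137) = -137/4 ≈ -34.250)
k(t, h) = -6 (k(t, h) = 3*(-2) = -6)
M(J) = -1 + J + J² (M(J) = (-1 + J) + J² = -1 + J + J²)
z(G, v) = 1 - 6*G
w = -65 (w = 1 - 6*11 = 1 - 66 = -65)
w*(p + m) = -65*(-151 - 137/4) = -65*(-741/4) = 48165/4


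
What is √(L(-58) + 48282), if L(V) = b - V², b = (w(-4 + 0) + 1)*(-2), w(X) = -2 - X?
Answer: 4*√2807 ≈ 211.92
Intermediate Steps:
b = -6 (b = ((-2 - (-4 + 0)) + 1)*(-2) = ((-2 - 1*(-4)) + 1)*(-2) = ((-2 + 4) + 1)*(-2) = (2 + 1)*(-2) = 3*(-2) = -6)
L(V) = -6 - V²
√(L(-58) + 48282) = √((-6 - 1*(-58)²) + 48282) = √((-6 - 1*3364) + 48282) = √((-6 - 3364) + 48282) = √(-3370 + 48282) = √44912 = 4*√2807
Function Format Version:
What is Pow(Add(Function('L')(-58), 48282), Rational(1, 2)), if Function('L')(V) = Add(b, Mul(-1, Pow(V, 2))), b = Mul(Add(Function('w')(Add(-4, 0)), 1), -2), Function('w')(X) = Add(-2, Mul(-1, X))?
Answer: Mul(4, Pow(2807, Rational(1, 2))) ≈ 211.92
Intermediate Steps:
b = -6 (b = Mul(Add(Add(-2, Mul(-1, Add(-4, 0))), 1), -2) = Mul(Add(Add(-2, Mul(-1, -4)), 1), -2) = Mul(Add(Add(-2, 4), 1), -2) = Mul(Add(2, 1), -2) = Mul(3, -2) = -6)
Function('L')(V) = Add(-6, Mul(-1, Pow(V, 2)))
Pow(Add(Function('L')(-58), 48282), Rational(1, 2)) = Pow(Add(Add(-6, Mul(-1, Pow(-58, 2))), 48282), Rational(1, 2)) = Pow(Add(Add(-6, Mul(-1, 3364)), 48282), Rational(1, 2)) = Pow(Add(Add(-6, -3364), 48282), Rational(1, 2)) = Pow(Add(-3370, 48282), Rational(1, 2)) = Pow(44912, Rational(1, 2)) = Mul(4, Pow(2807, Rational(1, 2)))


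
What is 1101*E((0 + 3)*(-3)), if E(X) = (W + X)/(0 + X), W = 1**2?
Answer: 2936/3 ≈ 978.67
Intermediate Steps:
W = 1
E(X) = (1 + X)/X (E(X) = (1 + X)/(0 + X) = (1 + X)/X)
1101*E((0 + 3)*(-3)) = 1101*((1 + (0 + 3)*(-3))/(((0 + 3)*(-3)))) = 1101*((1 + 3*(-3))/((3*(-3)))) = 1101*((1 - 9)/(-9)) = 1101*(-1/9*(-8)) = 1101*(8/9) = 2936/3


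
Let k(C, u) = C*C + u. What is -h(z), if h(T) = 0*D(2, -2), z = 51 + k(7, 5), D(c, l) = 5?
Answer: 0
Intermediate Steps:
k(C, u) = u + C² (k(C, u) = C² + u = u + C²)
z = 105 (z = 51 + (5 + 7²) = 51 + (5 + 49) = 51 + 54 = 105)
h(T) = 0 (h(T) = 0*5 = 0)
-h(z) = -1*0 = 0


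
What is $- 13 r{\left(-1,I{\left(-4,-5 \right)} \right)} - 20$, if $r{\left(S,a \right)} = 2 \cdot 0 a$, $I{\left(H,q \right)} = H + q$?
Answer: $-20$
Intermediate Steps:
$r{\left(S,a \right)} = 0$ ($r{\left(S,a \right)} = 0 a = 0$)
$- 13 r{\left(-1,I{\left(-4,-5 \right)} \right)} - 20 = \left(-13\right) 0 - 20 = 0 - 20 = -20$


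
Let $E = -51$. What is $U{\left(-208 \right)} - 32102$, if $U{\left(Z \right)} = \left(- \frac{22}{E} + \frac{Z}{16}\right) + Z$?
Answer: $- \frac{1648451}{51} \approx -32323.0$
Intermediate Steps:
$U{\left(Z \right)} = \frac{22}{51} + \frac{17 Z}{16}$ ($U{\left(Z \right)} = \left(- \frac{22}{-51} + \frac{Z}{16}\right) + Z = \left(\left(-22\right) \left(- \frac{1}{51}\right) + Z \frac{1}{16}\right) + Z = \left(\frac{22}{51} + \frac{Z}{16}\right) + Z = \frac{22}{51} + \frac{17 Z}{16}$)
$U{\left(-208 \right)} - 32102 = \left(\frac{22}{51} + \frac{17}{16} \left(-208\right)\right) - 32102 = \left(\frac{22}{51} - 221\right) - 32102 = - \frac{11249}{51} - 32102 = - \frac{1648451}{51}$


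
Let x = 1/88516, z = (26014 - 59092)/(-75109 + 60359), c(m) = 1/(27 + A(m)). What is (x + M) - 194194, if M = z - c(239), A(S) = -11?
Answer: -507077952375379/2611222000 ≈ -1.9419e+5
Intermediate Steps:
c(m) = 1/16 (c(m) = 1/(27 - 11) = 1/16)
z = 16539/7375 (z = -33078/(-14750) = -33078*(-1/14750) = 16539/7375 ≈ 2.2426)
x = 1/88516 ≈ 1.1297e-5
M = 257249/118000 (M = 16539/7375 - 1*1/16 = 16539/7375 - 1/16 = 257249/118000 ≈ 2.1801)
(x + M) - 194194 = (1/88516 + 257249/118000) - 194194 = 5692692621/2611222000 - 194194 = -507077952375379/2611222000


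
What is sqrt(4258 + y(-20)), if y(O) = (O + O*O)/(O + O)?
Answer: sqrt(16994)/2 ≈ 65.181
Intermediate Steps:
y(O) = (O + O**2)/(2*O) (y(O) = (O + O**2)/((2*O)) = (O + O**2)*(1/(2*O)) = (O + O**2)/(2*O))
sqrt(4258 + y(-20)) = sqrt(4258 + (1/2 + (1/2)*(-20))) = sqrt(4258 + (1/2 - 10)) = sqrt(4258 - 19/2) = sqrt(8497/2) = sqrt(16994)/2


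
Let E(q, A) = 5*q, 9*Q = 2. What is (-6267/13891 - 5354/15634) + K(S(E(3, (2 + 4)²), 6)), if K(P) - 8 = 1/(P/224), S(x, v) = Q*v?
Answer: 19024951326/108585947 ≈ 175.21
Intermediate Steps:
Q = 2/9 (Q = (⅑)*2 = 2/9 ≈ 0.22222)
S(x, v) = 2*v/9
K(P) = 8 + 224/P (K(P) = 8 + 1/(P/224) = 8 + 224/P)
(-6267/13891 - 5354/15634) + K(S(E(3, (2 + 4)²), 6)) = (-6267/13891 - 5354/15634) + (8 + 224/(((2/9)*6))) = (-6267*1/13891 - 5354*1/15634) + (8 + 224/(4/3)) = (-6267/13891 - 2677/7817) + (8 + 224*(¾)) = -86175346/108585947 + (8 + 168) = -86175346/108585947 + 176 = 19024951326/108585947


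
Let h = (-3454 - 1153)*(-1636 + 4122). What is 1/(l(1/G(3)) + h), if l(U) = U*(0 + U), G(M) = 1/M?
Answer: -1/11452993 ≈ -8.7313e-8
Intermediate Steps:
l(U) = U**2 (l(U) = U*U = U**2)
h = -11453002 (h = -4607*2486 = -11453002)
1/(l(1/G(3)) + h) = 1/((1/(1/3))**2 - 11453002) = 1/(3**2 - 11453002) = 1/(9 - 11453002) = 1/(-11452993) = -1/11452993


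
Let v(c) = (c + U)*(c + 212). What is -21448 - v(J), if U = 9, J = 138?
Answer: -72898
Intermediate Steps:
v(c) = (9 + c)*(212 + c) (v(c) = (c + 9)*(c + 212) = (9 + c)*(212 + c))
-21448 - v(J) = -21448 - (1908 + 138² + 221*138) = -21448 - (1908 + 19044 + 30498) = -21448 - 1*51450 = -21448 - 51450 = -72898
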